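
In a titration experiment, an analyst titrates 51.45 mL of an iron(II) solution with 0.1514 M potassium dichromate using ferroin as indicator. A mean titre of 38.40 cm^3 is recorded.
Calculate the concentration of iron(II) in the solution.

Cr2O7^2- + 6 Fe^2+ + 14 H^+ → 2 Cr^3+ + 6 Fe^3+ + 7 H2O
n(K2Cr2O7) = 0.03840 L × 0.1514 mol/L = 5.814 × 10^-3 mol
From the 6:1 mole ratio, n(Fe2+) = 6/1 × 5.814 × 10^-3 = 0.03488 mol
[Fe2+] = 0.03488 mol / 0.05145 L = 0.6780 mol/L

0.6780 M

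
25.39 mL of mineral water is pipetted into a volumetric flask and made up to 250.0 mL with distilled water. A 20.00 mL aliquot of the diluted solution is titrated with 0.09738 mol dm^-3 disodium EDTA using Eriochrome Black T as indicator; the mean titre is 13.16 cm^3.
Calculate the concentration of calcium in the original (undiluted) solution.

0.6309 mol/L

Ca^2+ + EDTA^4- → [Ca(EDTA)]^2-
n(EDTA) = 0.01316 × 0.09738 = 1.282 × 10^-3 mol
n(Ca2+) in the aliquot = 1.282 × 10^-3 mol (1:1 ratio)
[Ca2+]_dilute = 1.282 × 10^-3 / 0.02000 = 0.06408 mol/L
Dilution factor = 250.0 / 25.39 = 9.846
[Ca2+]_stock = 0.06408 × 9.846 = 0.6309 mol/L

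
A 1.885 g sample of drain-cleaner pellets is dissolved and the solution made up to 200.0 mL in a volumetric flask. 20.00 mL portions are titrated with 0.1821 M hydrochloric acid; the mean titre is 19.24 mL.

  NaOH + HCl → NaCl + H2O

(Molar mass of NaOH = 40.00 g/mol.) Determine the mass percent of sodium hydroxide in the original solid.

n(HCl) per titration = 0.01924 × 0.1821 = 3.504 × 10^-3 mol
n(NaOH) in each aliquot = 3.504 × 10^-3 mol (1:1 ratio)
n(NaOH) in the whole flask = 3.504 × 10^-3 × 200.0/20.00 = 0.03504 mol
mass of NaOH = 0.03504 × 40.00 = 1.401 g
% NaOH = 1.401 / 1.885 × 100 = 74.35 %

74.35 %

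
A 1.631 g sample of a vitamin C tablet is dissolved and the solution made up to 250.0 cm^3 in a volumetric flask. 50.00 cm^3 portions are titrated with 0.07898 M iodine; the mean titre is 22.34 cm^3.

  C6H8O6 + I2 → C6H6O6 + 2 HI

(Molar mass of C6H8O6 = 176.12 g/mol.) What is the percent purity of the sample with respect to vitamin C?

95.26 %

n(I2) per titration = 0.02234 × 0.07898 = 1.764 × 10^-3 mol
n(C6H8O6) in each aliquot = 1.764 × 10^-3 mol (1:1 ratio)
n(C6H8O6) in the whole flask = 1.764 × 10^-3 × 250.0/50.00 = 8.822 × 10^-3 mol
mass of C6H8O6 = 8.822 × 10^-3 × 176.12 = 1.554 g
% C6H8O6 = 1.554 / 1.631 × 100 = 95.26 %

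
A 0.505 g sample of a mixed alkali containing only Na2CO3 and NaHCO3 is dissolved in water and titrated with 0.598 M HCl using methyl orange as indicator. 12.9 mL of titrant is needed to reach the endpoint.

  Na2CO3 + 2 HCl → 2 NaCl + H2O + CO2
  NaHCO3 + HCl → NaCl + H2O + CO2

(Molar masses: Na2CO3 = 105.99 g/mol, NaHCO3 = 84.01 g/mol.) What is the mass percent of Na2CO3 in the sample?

n(HCl) = 0.0129 × 0.598 = 7.71 × 10^-3 mol
Let x = n(Na2CO3), y = n(NaHCO3).
Titrant: 2x + 1y = 7.71 × 10^-3;  mass: 105.99x + 84.01y = 0.505
Solving, x = 2.31 × 10^-3 mol, y = 3.10 × 10^-3 mol
mass of Na2CO3 = 2.31 × 10^-3 × 105.99 = 0.244 g
% Na2CO3 = 0.244 / 0.505 × 100 = 48.4 %

48.4 %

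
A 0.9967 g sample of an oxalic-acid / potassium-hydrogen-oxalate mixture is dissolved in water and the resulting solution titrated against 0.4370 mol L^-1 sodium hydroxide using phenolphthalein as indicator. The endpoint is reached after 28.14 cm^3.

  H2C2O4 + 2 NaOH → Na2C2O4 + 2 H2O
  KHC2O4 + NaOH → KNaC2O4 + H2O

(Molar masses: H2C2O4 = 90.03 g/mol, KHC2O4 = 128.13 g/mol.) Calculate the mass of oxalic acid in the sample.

0.3136 g

n(NaOH) = 0.02814 × 0.4370 = 0.01230 mol
Let x = n(H2C2O4), y = n(KHC2O4).
Titrant: 2x + 1y = 0.01230;  mass: 90.03x + 128.13y = 0.9967
Solving, x = 3.483 × 10^-3 mol, y = 5.332 × 10^-3 mol
mass of H2C2O4 = 3.483 × 10^-3 × 90.03 = 0.3136 g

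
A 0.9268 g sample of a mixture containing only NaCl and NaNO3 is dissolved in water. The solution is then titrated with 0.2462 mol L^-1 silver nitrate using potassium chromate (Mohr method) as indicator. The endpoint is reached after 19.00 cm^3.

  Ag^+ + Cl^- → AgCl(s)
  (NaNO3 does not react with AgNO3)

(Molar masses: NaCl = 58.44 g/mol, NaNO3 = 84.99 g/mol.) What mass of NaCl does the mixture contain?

0.2734 g

n(AgNO3) = 0.01900 × 0.2462 = 4.678 × 10^-3 mol
Let x = n(NaCl), y = n(NaNO3).
Titrant: 1x = 4.678 × 10^-3;  mass: 58.44x + 84.99y = 0.9268
Solving, x = 4.678 × 10^-3 mol, y = 7.688 × 10^-3 mol
mass of NaCl = 4.678 × 10^-3 × 58.44 = 0.2734 g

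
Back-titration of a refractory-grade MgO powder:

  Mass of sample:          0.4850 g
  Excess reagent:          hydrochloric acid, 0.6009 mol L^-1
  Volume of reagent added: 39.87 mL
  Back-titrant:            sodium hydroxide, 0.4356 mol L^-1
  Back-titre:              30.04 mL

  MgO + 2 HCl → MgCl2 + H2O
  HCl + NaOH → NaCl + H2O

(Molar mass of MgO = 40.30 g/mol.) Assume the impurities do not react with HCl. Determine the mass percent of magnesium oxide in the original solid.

45.17 %

n(HCl) added = 0.03987 × 0.6009 = 0.02396 mol
n(NaOH) used in back-titration = 0.03004 × 0.4356 = 0.01309 mol
n(HCl) left over = 0.01309 mol (1:1 ratio)
n(HCl) consumed by analyte = 0.02396 − 0.01309 = 0.01087 mol
From the 1:2 ratio, n(MgO) = 1/2 × 0.01087 = 5.436 × 10^-3 mol
mass of MgO = 5.436 × 10^-3 × 40.30 = 0.2191 g
% MgO = 0.2191 / 0.4850 × 100 = 45.17 %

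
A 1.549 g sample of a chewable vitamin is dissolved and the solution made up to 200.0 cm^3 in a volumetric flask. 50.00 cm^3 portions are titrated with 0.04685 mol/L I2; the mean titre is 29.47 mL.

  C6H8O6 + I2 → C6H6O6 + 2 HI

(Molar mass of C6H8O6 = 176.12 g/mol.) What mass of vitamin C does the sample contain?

0.9727 g

n(I2) per titration = 0.02947 × 0.04685 = 1.381 × 10^-3 mol
n(C6H8O6) in each aliquot = 1.381 × 10^-3 mol (1:1 ratio)
n(C6H8O6) in the whole flask = 1.381 × 10^-3 × 200.0/50.00 = 5.523 × 10^-3 mol
mass of C6H8O6 = 5.523 × 10^-3 × 176.12 = 0.9727 g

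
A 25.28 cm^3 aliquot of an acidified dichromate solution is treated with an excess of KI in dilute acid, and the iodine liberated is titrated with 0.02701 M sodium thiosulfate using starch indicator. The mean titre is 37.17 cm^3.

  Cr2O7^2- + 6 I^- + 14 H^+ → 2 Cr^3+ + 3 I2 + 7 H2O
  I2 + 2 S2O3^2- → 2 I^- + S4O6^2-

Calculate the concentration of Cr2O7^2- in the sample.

0.006619 M

n(S2O3^2-) = 0.03717 × 0.02701 = 1.004 × 10^-3 mol
n(I2) = n(S2O3^2-)/2 = 5.020 × 10^-4 mol
From the 1:3 ratio, n(Cr2O7^2-) in the aliquot = 1/3 × 5.020 × 10^-4 = 1.673 × 10^-4 mol
[Cr2O7^2-] = 1.673 × 10^-4 / 0.02528 = 0.006619 mol/L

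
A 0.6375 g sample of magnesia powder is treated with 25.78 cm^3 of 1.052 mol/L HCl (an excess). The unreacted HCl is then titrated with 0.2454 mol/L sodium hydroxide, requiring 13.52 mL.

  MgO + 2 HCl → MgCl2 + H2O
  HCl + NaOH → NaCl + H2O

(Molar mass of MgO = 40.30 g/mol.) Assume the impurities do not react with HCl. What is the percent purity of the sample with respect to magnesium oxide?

n(HCl) added = 0.02578 × 1.052 = 0.02712 mol
n(NaOH) used in back-titration = 0.01352 × 0.2454 = 3.318 × 10^-3 mol
n(HCl) left over = 3.318 × 10^-3 mol (1:1 ratio)
n(HCl) consumed by analyte = 0.02712 − 3.318 × 10^-3 = 0.02380 mol
From the 1:2 ratio, n(MgO) = 1/2 × 0.02380 = 0.01190 mol
mass of MgO = 0.01190 × 40.30 = 0.4796 g
% MgO = 0.4796 / 0.6375 × 100 = 75.24 %

75.24 %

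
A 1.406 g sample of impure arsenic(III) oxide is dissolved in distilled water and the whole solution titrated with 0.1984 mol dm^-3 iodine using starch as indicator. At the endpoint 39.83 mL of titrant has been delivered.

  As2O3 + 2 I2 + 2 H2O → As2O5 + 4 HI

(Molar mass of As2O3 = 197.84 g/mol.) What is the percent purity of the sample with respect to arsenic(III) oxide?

n(I2) = 0.03983 L × 0.1984 mol/L = 7.902 × 10^-3 mol
From the 1:2 ratio, n(As2O3) = 1/2 × 7.902 × 10^-3 = 3.951 × 10^-3 mol
mass of As2O3 = 3.951 × 10^-3 × 197.84 g/mol = 0.7817 g
% As2O3 = 0.7817 / 1.406 × 100 = 55.60 %

55.60 %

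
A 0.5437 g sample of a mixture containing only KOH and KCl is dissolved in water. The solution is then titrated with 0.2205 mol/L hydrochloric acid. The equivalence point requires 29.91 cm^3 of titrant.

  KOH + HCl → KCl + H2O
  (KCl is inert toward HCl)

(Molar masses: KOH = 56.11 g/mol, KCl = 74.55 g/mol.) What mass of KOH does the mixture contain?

0.3701 g

n(HCl) = 0.02991 × 0.2205 = 6.595 × 10^-3 mol
Let x = n(KOH), y = n(KCl).
Titrant: 1x = 6.595 × 10^-3;  mass: 56.11x + 74.55y = 0.5437
Solving, x = 6.595 × 10^-3 mol, y = 2.329 × 10^-3 mol
mass of KOH = 6.595 × 10^-3 × 56.11 = 0.3701 g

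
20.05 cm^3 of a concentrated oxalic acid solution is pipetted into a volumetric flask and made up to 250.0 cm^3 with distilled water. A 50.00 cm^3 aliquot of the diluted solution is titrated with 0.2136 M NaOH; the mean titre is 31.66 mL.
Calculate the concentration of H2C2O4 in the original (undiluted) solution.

H2C2O4 + 2 NaOH → Na2C2O4 + 2 H2O
n(NaOH) = 0.03166 × 0.2136 = 6.763 × 10^-3 mol
From the 1:2 ratio, n(H2C2O4) in the aliquot = 1/2 × 6.763 × 10^-3 = 3.381 × 10^-3 mol
[H2C2O4]_dilute = 3.381 × 10^-3 / 0.05000 = 0.06763 mol/L
Dilution factor = 250.0 / 20.05 = 12.47
[H2C2O4]_stock = 0.06763 × 12.47 = 0.8432 mol/L

0.8432 M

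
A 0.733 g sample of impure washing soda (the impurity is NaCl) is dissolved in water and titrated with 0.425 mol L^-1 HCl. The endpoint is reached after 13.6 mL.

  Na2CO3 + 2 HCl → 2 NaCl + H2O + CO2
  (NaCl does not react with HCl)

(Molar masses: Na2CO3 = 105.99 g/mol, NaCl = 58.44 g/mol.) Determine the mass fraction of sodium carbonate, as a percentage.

n(HCl) = 0.0136 × 0.425 = 5.78 × 10^-3 mol
Let x = n(Na2CO3), y = n(NaCl).
Titrant: 2x = 5.78 × 10^-3;  mass: 105.99x + 58.44y = 0.733
Solving, x = 2.89 × 10^-3 mol, y = 7.30 × 10^-3 mol
mass of Na2CO3 = 2.89 × 10^-3 × 105.99 = 0.306 g
% Na2CO3 = 0.306 / 0.733 × 100 = 41.8 %

41.8 %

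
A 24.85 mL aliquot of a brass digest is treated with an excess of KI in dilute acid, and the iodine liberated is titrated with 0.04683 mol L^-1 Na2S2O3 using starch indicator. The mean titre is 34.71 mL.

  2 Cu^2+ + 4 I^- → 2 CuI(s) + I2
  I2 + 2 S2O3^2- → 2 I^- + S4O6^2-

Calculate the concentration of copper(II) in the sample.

n(S2O3^2-) = 0.03471 × 0.04683 = 1.625 × 10^-3 mol
n(I2) = n(S2O3^2-)/2 = 8.127 × 10^-4 mol
From the 2:1 ratio, n(Cu2+) in the aliquot = 2/1 × 8.127 × 10^-4 = 1.625 × 10^-3 mol
[Cu2+] = 1.625 × 10^-3 / 0.02485 = 0.06541 mol/L

0.06541 mol/L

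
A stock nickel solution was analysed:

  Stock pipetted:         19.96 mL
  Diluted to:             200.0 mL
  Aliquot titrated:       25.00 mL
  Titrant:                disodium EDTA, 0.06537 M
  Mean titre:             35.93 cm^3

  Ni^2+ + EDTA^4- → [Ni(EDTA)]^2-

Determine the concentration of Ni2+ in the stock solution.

0.9414 M

n(EDTA) = 0.03593 × 0.06537 = 2.349 × 10^-3 mol
n(Ni2+) in the aliquot = 2.349 × 10^-3 mol (1:1 ratio)
[Ni2+]_dilute = 2.349 × 10^-3 / 0.02500 = 0.09395 mol/L
Dilution factor = 200.0 / 19.96 = 10.02
[Ni2+]_stock = 0.09395 × 10.02 = 0.9414 mol/L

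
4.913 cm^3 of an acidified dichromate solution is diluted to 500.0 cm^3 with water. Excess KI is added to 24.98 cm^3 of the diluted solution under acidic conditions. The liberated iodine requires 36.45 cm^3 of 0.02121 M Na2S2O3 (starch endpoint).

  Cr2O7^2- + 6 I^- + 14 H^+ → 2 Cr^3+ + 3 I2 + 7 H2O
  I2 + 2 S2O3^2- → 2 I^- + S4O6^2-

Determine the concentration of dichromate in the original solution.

n(S2O3^2-) = 0.03645 × 0.02121 = 7.731 × 10^-4 mol
n(I2) = n(S2O3^2-)/2 = 3.866 × 10^-4 mol
From the 1:3 ratio, n(Cr2O7^2-) in the aliquot = 1/3 × 3.866 × 10^-4 = 1.289 × 10^-4 mol
[Cr2O7^2-]_dilute = 1.289 × 10^-4 / 0.02498 = 0.005158 mol/L
[Cr2O7^2-]_original = 0.005158 × 500.0/4.913 = 0.5249 mol/L

0.5249 M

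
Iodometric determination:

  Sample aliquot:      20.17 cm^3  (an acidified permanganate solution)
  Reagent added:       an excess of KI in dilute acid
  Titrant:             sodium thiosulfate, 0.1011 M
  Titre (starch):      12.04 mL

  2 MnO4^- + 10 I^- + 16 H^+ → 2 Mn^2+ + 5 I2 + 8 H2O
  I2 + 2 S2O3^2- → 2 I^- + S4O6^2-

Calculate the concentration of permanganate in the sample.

0.01207 M

n(S2O3^2-) = 0.01204 × 0.1011 = 1.217 × 10^-3 mol
n(I2) = n(S2O3^2-)/2 = 6.086 × 10^-4 mol
From the 2:5 ratio, n(MnO4^-) in the aliquot = 2/5 × 6.086 × 10^-4 = 2.434 × 10^-4 mol
[MnO4^-] = 2.434 × 10^-4 / 0.02017 = 0.01207 mol/L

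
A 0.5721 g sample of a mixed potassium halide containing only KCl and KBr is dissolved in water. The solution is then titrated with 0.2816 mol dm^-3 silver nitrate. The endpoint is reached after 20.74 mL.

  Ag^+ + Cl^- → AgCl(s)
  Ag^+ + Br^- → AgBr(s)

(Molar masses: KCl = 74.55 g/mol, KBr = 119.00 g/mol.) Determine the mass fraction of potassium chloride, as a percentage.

n(AgNO3) = 0.02074 × 0.2816 = 5.840 × 10^-3 mol
Let x = n(KCl), y = n(KBr).
Titrant: 1x + 1y = 5.840 × 10^-3;  mass: 74.55x + 119.00y = 0.5721
Solving, x = 2.765 × 10^-3 mol, y = 3.075 × 10^-3 mol
mass of KCl = 2.765 × 10^-3 × 74.55 = 0.2061 g
% KCl = 0.2061 / 0.5721 × 100 = 36.03 %

36.03 %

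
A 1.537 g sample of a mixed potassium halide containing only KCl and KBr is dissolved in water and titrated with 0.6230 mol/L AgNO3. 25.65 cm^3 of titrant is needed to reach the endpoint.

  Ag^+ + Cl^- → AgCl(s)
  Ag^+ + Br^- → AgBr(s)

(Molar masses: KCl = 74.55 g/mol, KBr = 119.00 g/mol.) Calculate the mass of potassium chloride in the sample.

0.6115 g

n(AgNO3) = 0.02565 × 0.6230 = 0.01598 mol
Let x = n(KCl), y = n(KBr).
Titrant: 1x + 1y = 0.01598;  mass: 74.55x + 119.00y = 1.537
Solving, x = 8.203 × 10^-3 mol, y = 7.777 × 10^-3 mol
mass of KCl = 8.203 × 10^-3 × 74.55 = 0.6115 g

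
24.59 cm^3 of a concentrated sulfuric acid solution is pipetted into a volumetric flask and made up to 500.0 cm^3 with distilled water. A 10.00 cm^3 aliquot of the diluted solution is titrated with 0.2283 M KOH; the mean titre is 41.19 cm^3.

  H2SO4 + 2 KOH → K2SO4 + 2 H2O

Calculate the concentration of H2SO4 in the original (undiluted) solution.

9.560 M

n(KOH) = 0.04119 × 0.2283 = 9.404 × 10^-3 mol
From the 1:2 ratio, n(H2SO4) in the aliquot = 1/2 × 9.404 × 10^-3 = 4.702 × 10^-3 mol
[H2SO4]_dilute = 4.702 × 10^-3 / 0.01000 = 0.4702 mol/L
Dilution factor = 500.0 / 24.59 = 20.33
[H2SO4]_stock = 0.4702 × 20.33 = 9.560 mol/L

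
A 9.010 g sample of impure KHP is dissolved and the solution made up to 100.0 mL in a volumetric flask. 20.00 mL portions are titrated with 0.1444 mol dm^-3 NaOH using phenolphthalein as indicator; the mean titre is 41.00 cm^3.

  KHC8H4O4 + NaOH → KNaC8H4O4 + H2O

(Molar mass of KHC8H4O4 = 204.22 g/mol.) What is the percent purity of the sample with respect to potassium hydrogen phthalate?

67.10 %

n(NaOH) per titration = 0.04100 × 0.1444 = 5.920 × 10^-3 mol
n(KHC8H4O4) in each aliquot = 5.920 × 10^-3 mol (1:1 ratio)
n(KHC8H4O4) in the whole flask = 5.920 × 10^-3 × 100.0/20.00 = 0.02960 mol
mass of KHC8H4O4 = 0.02960 × 204.22 = 6.045 g
% KHC8H4O4 = 6.045 / 9.010 × 100 = 67.10 %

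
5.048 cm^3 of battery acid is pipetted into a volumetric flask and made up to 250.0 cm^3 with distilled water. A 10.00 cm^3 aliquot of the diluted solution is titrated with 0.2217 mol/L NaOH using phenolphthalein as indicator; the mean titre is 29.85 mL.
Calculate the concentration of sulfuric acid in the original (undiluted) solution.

H2SO4 + 2 NaOH → Na2SO4 + 2 H2O
n(NaOH) = 0.02985 × 0.2217 = 6.618 × 10^-3 mol
From the 1:2 ratio, n(H2SO4) in the aliquot = 1/2 × 6.618 × 10^-3 = 3.309 × 10^-3 mol
[H2SO4]_dilute = 3.309 × 10^-3 / 0.01000 = 0.3309 mol/L
Dilution factor = 250.0 / 5.048 = 49.52
[H2SO4]_stock = 0.3309 × 49.52 = 16.39 mol/L

16.39 mol/L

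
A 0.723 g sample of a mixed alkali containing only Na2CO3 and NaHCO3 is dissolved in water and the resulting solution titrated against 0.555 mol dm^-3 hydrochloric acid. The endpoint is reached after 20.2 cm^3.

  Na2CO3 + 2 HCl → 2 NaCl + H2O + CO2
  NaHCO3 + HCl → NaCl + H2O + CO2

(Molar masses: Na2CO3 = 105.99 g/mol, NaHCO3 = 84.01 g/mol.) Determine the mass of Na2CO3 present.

n(HCl) = 0.0202 × 0.555 = 0.0112 mol
Let x = n(Na2CO3), y = n(NaHCO3).
Titrant: 2x + 1y = 0.0112;  mass: 105.99x + 84.01y = 0.723
Solving, x = 3.53 × 10^-3 mol, y = 4.16 × 10^-3 mol
mass of Na2CO3 = 3.53 × 10^-3 × 105.99 = 0.374 g

0.374 g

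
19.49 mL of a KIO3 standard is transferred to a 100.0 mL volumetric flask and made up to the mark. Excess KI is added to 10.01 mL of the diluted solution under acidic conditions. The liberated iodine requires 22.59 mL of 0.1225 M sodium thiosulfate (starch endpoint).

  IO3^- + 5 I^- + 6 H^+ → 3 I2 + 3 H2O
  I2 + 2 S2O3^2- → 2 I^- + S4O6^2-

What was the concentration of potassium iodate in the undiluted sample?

n(S2O3^2-) = 0.02259 × 0.1225 = 2.767 × 10^-3 mol
n(I2) = n(S2O3^2-)/2 = 1.384 × 10^-3 mol
From the 1:3 ratio, n(IO3^-) in the aliquot = 1/3 × 1.384 × 10^-3 = 4.612 × 10^-4 mol
[IO3^-]_dilute = 4.612 × 10^-4 / 0.01001 = 0.04608 mol/L
[IO3^-]_original = 0.04608 × 100.0/19.49 = 0.2364 mol/L

0.2364 M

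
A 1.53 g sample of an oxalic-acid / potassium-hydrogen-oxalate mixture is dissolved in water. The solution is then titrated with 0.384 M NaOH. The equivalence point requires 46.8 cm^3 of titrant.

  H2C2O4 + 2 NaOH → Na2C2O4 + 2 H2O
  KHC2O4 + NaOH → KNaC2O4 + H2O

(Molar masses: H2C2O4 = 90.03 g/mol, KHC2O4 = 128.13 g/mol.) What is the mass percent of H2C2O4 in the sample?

27.4 %

n(NaOH) = 0.0468 × 0.384 = 0.0180 mol
Let x = n(H2C2O4), y = n(KHC2O4).
Titrant: 2x + 1y = 0.0180;  mass: 90.03x + 128.13y = 1.53
Solving, x = 4.65 × 10^-3 mol, y = 8.68 × 10^-3 mol
mass of H2C2O4 = 4.65 × 10^-3 × 90.03 = 0.418 g
% H2C2O4 = 0.418 / 1.53 × 100 = 27.4 %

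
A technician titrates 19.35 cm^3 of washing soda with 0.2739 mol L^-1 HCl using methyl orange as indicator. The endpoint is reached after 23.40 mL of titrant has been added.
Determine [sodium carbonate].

Na2CO3 + 2 HCl → 2 NaCl + H2O + CO2
n(HCl) = 0.02340 L × 0.2739 mol/L = 6.409 × 10^-3 mol
From the 1:2 mole ratio, n(Na2CO3) = 1/2 × 6.409 × 10^-3 = 3.205 × 10^-3 mol
[Na2CO3] = 3.205 × 10^-3 mol / 0.01935 L = 0.1656 mol/L

0.1656 mol/L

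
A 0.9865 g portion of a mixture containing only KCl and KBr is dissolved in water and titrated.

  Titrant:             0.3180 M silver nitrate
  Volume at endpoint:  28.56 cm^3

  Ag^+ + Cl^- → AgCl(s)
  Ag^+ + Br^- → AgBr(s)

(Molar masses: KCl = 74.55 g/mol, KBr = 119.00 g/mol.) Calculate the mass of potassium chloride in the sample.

0.1581 g

n(AgNO3) = 0.02856 × 0.3180 = 9.082 × 10^-3 mol
Let x = n(KCl), y = n(KBr).
Titrant: 1x + 1y = 9.082 × 10^-3;  mass: 74.55x + 119.00y = 0.9865
Solving, x = 2.121 × 10^-3 mol, y = 6.961 × 10^-3 mol
mass of KCl = 2.121 × 10^-3 × 74.55 = 0.1581 g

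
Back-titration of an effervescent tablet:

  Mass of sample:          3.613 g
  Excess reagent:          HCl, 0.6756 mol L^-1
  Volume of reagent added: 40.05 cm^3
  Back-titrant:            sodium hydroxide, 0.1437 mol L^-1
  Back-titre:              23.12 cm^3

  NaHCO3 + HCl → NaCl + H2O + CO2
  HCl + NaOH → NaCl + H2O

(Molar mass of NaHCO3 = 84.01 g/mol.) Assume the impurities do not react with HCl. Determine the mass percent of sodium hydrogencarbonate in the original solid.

n(HCl) added = 0.04005 × 0.6756 = 0.02706 mol
n(NaOH) used in back-titration = 0.02312 × 0.1437 = 3.322 × 10^-3 mol
n(HCl) left over = 3.322 × 10^-3 mol (1:1 ratio)
n(HCl) consumed by analyte = 0.02706 − 3.322 × 10^-3 = 0.02374 mol
n(NaHCO3) = 0.02374 mol (1:1 ratio)
mass of NaHCO3 = 0.02374 × 84.01 = 1.994 g
% NaHCO3 = 1.994 / 3.613 × 100 = 55.19 %

55.19 %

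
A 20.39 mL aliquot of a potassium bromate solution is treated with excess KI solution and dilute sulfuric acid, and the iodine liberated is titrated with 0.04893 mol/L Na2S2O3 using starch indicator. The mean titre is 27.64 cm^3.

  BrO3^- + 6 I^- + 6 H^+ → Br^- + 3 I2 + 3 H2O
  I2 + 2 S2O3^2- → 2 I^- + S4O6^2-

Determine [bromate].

0.01105 mol/L

n(S2O3^2-) = 0.02764 × 0.04893 = 1.352 × 10^-3 mol
n(I2) = n(S2O3^2-)/2 = 6.762 × 10^-4 mol
From the 1:3 ratio, n(BrO3^-) in the aliquot = 1/3 × 6.762 × 10^-4 = 2.254 × 10^-4 mol
[BrO3^-] = 2.254 × 10^-4 / 0.02039 = 0.01105 mol/L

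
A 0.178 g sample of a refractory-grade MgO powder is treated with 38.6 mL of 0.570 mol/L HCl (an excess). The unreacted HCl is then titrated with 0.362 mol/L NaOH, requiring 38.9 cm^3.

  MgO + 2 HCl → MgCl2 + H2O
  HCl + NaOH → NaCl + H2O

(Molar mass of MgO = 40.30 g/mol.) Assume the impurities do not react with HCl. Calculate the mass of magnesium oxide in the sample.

n(HCl) added = 0.0386 × 0.570 = 0.0220 mol
n(NaOH) used in back-titration = 0.0389 × 0.362 = 0.0141 mol
n(HCl) left over = 0.0141 mol (1:1 ratio)
n(HCl) consumed by analyte = 0.0220 − 0.0141 = 7.92 × 10^-3 mol
From the 1:2 ratio, n(MgO) = 1/2 × 7.92 × 10^-3 = 3.96 × 10^-3 mol
mass of MgO = 3.96 × 10^-3 × 40.30 = 0.160 g

0.160 g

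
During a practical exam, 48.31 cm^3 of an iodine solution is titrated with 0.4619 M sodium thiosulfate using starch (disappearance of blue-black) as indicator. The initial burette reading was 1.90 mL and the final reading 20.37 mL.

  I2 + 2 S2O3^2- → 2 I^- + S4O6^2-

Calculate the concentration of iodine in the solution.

n(Na2S2O3) = 0.01847 L × 0.4619 mol/L = 8.531 × 10^-3 mol
From the 1:2 mole ratio, n(I2) = 1/2 × 8.531 × 10^-3 = 4.266 × 10^-3 mol
[I2] = 4.266 × 10^-3 mol / 0.04831 L = 0.08830 mol/L

0.08830 M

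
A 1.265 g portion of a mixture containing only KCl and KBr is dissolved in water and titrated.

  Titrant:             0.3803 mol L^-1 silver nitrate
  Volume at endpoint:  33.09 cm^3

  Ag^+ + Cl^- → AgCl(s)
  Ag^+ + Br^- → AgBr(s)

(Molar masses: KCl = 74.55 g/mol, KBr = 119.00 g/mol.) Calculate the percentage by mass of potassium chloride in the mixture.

n(AgNO3) = 0.03309 × 0.3803 = 0.01258 mol
Let x = n(KCl), y = n(KBr).
Titrant: 1x + 1y = 0.01258;  mass: 74.55x + 119.00y = 1.265
Solving, x = 5.231 × 10^-3 mol, y = 7.353 × 10^-3 mol
mass of KCl = 5.231 × 10^-3 × 74.55 = 0.3900 g
% KCl = 0.3900 / 1.265 × 100 = 30.83 %

30.83 %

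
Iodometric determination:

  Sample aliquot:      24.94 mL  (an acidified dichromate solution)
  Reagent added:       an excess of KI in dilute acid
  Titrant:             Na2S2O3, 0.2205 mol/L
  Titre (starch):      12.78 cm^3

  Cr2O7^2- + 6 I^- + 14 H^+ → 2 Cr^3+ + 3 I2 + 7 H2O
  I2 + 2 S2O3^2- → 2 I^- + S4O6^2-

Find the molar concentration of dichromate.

0.01883 mol/L

n(S2O3^2-) = 0.01278 × 0.2205 = 2.818 × 10^-3 mol
n(I2) = n(S2O3^2-)/2 = 1.409 × 10^-3 mol
From the 1:3 ratio, n(Cr2O7^2-) in the aliquot = 1/3 × 1.409 × 10^-3 = 4.697 × 10^-4 mol
[Cr2O7^2-] = 4.697 × 10^-4 / 0.02494 = 0.01883 mol/L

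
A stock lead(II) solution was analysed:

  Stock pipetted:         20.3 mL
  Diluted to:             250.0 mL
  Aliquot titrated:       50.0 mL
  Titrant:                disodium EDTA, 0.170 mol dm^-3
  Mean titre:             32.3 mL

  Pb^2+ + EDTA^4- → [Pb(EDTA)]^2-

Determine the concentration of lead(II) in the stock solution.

n(EDTA) = 0.0323 × 0.170 = 5.49 × 10^-3 mol
n(Pb2+) in the aliquot = 5.49 × 10^-3 mol (1:1 ratio)
[Pb2+]_dilute = 5.49 × 10^-3 / 0.0500 = 0.110 mol/L
Dilution factor = 250.0 / 20.3 = 12.32
[Pb2+]_stock = 0.110 × 12.32 = 1.35 mol/L

1.35 mol/L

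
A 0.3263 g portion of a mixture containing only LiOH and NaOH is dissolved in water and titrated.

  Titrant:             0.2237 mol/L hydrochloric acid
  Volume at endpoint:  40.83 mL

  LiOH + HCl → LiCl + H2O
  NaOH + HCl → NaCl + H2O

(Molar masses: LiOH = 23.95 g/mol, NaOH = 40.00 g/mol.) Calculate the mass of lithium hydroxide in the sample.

n(HCl) = 0.04083 × 0.2237 = 9.134 × 10^-3 mol
Let x = n(LiOH), y = n(NaOH).
Titrant: 1x + 1y = 9.134 × 10^-3;  mass: 23.95x + 40.00y = 0.3263
Solving, x = 2.433 × 10^-3 mol, y = 6.701 × 10^-3 mol
mass of LiOH = 2.433 × 10^-3 × 23.95 = 0.05827 g

0.05827 g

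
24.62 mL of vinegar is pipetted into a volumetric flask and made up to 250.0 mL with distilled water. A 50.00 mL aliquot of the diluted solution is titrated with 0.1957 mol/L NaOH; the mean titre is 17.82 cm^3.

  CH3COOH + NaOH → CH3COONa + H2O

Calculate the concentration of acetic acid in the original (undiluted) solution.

n(NaOH) = 0.01782 × 0.1957 = 3.487 × 10^-3 mol
n(CH3COOH) in the aliquot = 3.487 × 10^-3 mol (1:1 ratio)
[CH3COOH]_dilute = 3.487 × 10^-3 / 0.05000 = 0.06975 mol/L
Dilution factor = 250.0 / 24.62 = 10.15
[CH3COOH]_stock = 0.06975 × 10.15 = 0.7082 mol/L

0.7082 mol/L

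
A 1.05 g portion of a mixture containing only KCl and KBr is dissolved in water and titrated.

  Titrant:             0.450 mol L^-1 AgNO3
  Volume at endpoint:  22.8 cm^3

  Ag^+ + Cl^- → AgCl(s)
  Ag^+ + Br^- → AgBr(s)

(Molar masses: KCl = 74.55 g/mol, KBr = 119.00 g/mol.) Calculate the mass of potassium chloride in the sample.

n(AgNO3) = 0.0228 × 0.450 = 0.0103 mol
Let x = n(KCl), y = n(KBr).
Titrant: 1x + 1y = 0.0103;  mass: 74.55x + 119.00y = 1.05
Solving, x = 3.85 × 10^-3 mol, y = 6.41 × 10^-3 mol
mass of KCl = 3.85 × 10^-3 × 74.55 = 0.287 g

0.287 g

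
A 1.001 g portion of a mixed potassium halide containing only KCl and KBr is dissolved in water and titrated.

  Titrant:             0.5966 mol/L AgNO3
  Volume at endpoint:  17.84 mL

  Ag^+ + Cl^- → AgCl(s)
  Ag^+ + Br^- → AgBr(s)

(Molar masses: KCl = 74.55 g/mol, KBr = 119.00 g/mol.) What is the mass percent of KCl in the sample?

n(AgNO3) = 0.01784 × 0.5966 = 0.01064 mol
Let x = n(KCl), y = n(KBr).
Titrant: 1x + 1y = 0.01064;  mass: 74.55x + 119.00y = 1.001
Solving, x = 5.974 × 10^-3 mol, y = 4.669 × 10^-3 mol
mass of KCl = 5.974 × 10^-3 × 74.55 = 0.4454 g
% KCl = 0.4454 / 1.001 × 100 = 44.49 %

44.49 %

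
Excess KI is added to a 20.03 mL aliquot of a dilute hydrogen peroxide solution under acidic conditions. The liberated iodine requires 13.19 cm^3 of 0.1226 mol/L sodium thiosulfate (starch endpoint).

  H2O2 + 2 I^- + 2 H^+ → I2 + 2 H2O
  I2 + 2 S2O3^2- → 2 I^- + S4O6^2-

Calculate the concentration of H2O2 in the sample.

0.04037 mol/L

n(S2O3^2-) = 0.01319 × 0.1226 = 1.617 × 10^-3 mol
n(I2) = n(S2O3^2-)/2 = 8.085 × 10^-4 mol
n(H2O2) in the aliquot = 8.085 × 10^-4 mol (1:1 ratio)
[H2O2] = 8.085 × 10^-4 / 0.02003 = 0.04037 mol/L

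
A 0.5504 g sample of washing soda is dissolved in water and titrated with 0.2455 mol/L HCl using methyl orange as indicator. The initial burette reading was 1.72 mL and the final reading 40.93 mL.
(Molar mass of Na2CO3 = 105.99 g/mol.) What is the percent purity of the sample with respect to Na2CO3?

Na2CO3 + 2 HCl → 2 NaCl + H2O + CO2
n(HCl) = 0.03921 L × 0.2455 mol/L = 9.626 × 10^-3 mol
From the 1:2 ratio, n(Na2CO3) = 1/2 × 9.626 × 10^-3 = 4.813 × 10^-3 mol
mass of Na2CO3 = 4.813 × 10^-3 × 105.99 g/mol = 0.5101 g
% Na2CO3 = 0.5101 / 0.5504 × 100 = 92.68 %

92.68 %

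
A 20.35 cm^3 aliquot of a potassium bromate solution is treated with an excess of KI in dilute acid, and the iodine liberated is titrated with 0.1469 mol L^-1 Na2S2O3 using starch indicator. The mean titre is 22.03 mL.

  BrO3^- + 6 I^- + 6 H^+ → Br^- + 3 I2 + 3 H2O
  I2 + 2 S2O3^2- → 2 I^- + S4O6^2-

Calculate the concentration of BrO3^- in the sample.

0.02650 mol/L

n(S2O3^2-) = 0.02203 × 0.1469 = 3.236 × 10^-3 mol
n(I2) = n(S2O3^2-)/2 = 1.618 × 10^-3 mol
From the 1:3 ratio, n(BrO3^-) in the aliquot = 1/3 × 1.618 × 10^-3 = 5.394 × 10^-4 mol
[BrO3^-] = 5.394 × 10^-4 / 0.02035 = 0.02650 mol/L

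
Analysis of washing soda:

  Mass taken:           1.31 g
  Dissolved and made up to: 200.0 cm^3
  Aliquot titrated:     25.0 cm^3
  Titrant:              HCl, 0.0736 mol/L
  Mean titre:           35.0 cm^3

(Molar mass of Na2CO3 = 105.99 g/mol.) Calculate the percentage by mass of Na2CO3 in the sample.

Na2CO3 + 2 HCl → 2 NaCl + H2O + CO2
n(HCl) per titration = 0.0350 × 0.0736 = 2.58 × 10^-3 mol
From the 1:2 ratio, n(Na2CO3) in each aliquot = 1/2 × 2.58 × 10^-3 = 1.29 × 10^-3 mol
n(Na2CO3) in the whole flask = 1.29 × 10^-3 × 200.0/25.0 = 0.0103 mol
mass of Na2CO3 = 0.0103 × 105.99 = 1.09 g
% Na2CO3 = 1.09 / 1.31 × 100 = 83.4 %

83.4 %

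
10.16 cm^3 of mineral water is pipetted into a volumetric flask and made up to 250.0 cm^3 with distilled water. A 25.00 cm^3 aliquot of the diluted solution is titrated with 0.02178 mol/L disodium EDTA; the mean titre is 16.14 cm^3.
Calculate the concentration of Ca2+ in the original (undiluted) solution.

0.3460 mol/L

Ca^2+ + EDTA^4- → [Ca(EDTA)]^2-
n(EDTA) = 0.01614 × 0.02178 = 3.515 × 10^-4 mol
n(Ca2+) in the aliquot = 3.515 × 10^-4 mol (1:1 ratio)
[Ca2+]_dilute = 3.515 × 10^-4 / 0.02500 = 0.01406 mol/L
Dilution factor = 250.0 / 10.16 = 24.61
[Ca2+]_stock = 0.01406 × 24.61 = 0.3460 mol/L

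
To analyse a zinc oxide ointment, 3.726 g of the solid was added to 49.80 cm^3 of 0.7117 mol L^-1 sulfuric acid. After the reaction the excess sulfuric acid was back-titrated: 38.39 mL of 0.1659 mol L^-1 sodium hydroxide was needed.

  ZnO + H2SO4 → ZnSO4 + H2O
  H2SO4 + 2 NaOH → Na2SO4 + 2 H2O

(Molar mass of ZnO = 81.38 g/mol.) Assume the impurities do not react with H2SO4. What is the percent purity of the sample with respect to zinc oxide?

n(H2SO4) added = 0.04980 × 0.7117 = 0.03544 mol
n(NaOH) used in back-titration = 0.03839 × 0.1659 = 6.369 × 10^-3 mol
From the 1:2 ratio, n(H2SO4) left over = 1/2 × 6.369 × 10^-3 = 3.184 × 10^-3 mol
n(H2SO4) consumed by analyte = 0.03544 − 3.184 × 10^-3 = 0.03226 mol
n(ZnO) = 0.03226 mol (1:1 ratio)
mass of ZnO = 0.03226 × 81.38 = 2.625 g
% ZnO = 2.625 / 3.726 × 100 = 70.46 %

70.46 %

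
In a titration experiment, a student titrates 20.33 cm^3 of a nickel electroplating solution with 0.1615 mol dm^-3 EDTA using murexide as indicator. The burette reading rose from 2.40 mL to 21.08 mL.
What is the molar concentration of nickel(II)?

0.1484 mol/L

Ni^2+ + EDTA^4- → [Ni(EDTA)]^2-
n(EDTA) = 0.01868 L × 0.1615 mol/L = 3.017 × 10^-3 mol
n(Ni2+) = 3.017 × 10^-3 mol (1:1 mole ratio)
[Ni2+] = 3.017 × 10^-3 mol / 0.02033 L = 0.1484 mol/L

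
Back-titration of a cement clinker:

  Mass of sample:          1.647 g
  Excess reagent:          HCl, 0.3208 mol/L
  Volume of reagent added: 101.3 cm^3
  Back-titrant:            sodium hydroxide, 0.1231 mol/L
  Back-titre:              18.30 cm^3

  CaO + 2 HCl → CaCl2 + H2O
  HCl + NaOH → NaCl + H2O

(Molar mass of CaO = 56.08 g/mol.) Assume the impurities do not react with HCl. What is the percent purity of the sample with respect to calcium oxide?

n(HCl) added = 0.1013 × 0.3208 = 0.03250 mol
n(NaOH) used in back-titration = 0.01830 × 0.1231 = 2.253 × 10^-3 mol
n(HCl) left over = 2.253 × 10^-3 mol (1:1 ratio)
n(HCl) consumed by analyte = 0.03250 − 2.253 × 10^-3 = 0.03024 mol
From the 1:2 ratio, n(CaO) = 1/2 × 0.03024 = 0.01512 mol
mass of CaO = 0.01512 × 56.08 = 0.8481 g
% CaO = 0.8481 / 1.647 × 100 = 51.49 %

51.49 %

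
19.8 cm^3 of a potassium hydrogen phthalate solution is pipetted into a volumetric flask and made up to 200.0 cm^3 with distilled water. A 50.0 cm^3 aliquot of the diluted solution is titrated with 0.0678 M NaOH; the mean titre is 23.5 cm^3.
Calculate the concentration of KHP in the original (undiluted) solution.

KHC8H4O4 + NaOH → KNaC8H4O4 + H2O
n(NaOH) = 0.0235 × 0.0678 = 1.59 × 10^-3 mol
n(KHC8H4O4) in the aliquot = 1.59 × 10^-3 mol (1:1 ratio)
[KHC8H4O4]_dilute = 1.59 × 10^-3 / 0.0500 = 0.0319 mol/L
Dilution factor = 200.0 / 19.8 = 10.10
[KHC8H4O4]_stock = 0.0319 × 10.10 = 0.322 mol/L

0.322 M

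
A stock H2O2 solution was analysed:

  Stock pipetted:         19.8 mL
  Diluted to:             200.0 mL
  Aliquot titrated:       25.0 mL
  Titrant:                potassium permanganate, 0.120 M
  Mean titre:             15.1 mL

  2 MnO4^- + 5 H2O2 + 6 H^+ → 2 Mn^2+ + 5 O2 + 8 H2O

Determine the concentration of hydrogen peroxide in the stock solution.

n(KMnO4) = 0.0151 × 0.120 = 1.81 × 10^-3 mol
From the 5:2 ratio, n(H2O2) in the aliquot = 5/2 × 1.81 × 10^-3 = 4.53 × 10^-3 mol
[H2O2]_dilute = 4.53 × 10^-3 / 0.0250 = 0.181 mol/L
Dilution factor = 200.0 / 19.8 = 10.10
[H2O2]_stock = 0.181 × 10.10 = 1.83 mol/L

1.83 M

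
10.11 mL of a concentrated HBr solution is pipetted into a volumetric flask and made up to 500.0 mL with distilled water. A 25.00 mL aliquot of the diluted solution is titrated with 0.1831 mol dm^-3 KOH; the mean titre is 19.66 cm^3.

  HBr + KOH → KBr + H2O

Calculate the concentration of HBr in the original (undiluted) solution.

7.121 mol/L

n(KOH) = 0.01966 × 0.1831 = 3.600 × 10^-3 mol
n(HBr) in the aliquot = 3.600 × 10^-3 mol (1:1 ratio)
[HBr]_dilute = 3.600 × 10^-3 / 0.02500 = 0.1440 mol/L
Dilution factor = 500.0 / 10.11 = 49.46
[HBr]_stock = 0.1440 × 49.46 = 7.121 mol/L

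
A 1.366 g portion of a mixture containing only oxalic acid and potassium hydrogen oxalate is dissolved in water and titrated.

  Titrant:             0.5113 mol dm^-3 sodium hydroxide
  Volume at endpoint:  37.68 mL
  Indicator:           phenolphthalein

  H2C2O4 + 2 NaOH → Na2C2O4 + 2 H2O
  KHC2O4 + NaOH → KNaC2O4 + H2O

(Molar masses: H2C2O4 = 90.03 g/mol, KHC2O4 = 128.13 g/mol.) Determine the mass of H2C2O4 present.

0.5971 g

n(NaOH) = 0.03768 × 0.5113 = 0.01927 mol
Let x = n(H2C2O4), y = n(KHC2O4).
Titrant: 2x + 1y = 0.01927;  mass: 90.03x + 128.13y = 1.366
Solving, x = 6.633 × 10^-3 mol, y = 6.001 × 10^-3 mol
mass of H2C2O4 = 6.633 × 10^-3 × 90.03 = 0.5971 g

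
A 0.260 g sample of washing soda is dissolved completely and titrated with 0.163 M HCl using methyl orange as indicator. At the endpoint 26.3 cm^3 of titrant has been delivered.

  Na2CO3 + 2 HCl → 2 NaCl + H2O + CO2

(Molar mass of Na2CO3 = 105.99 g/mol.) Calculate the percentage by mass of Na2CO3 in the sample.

n(HCl) = 0.0263 L × 0.163 mol/L = 4.29 × 10^-3 mol
From the 1:2 ratio, n(Na2CO3) = 1/2 × 4.29 × 10^-3 = 2.14 × 10^-3 mol
mass of Na2CO3 = 2.14 × 10^-3 × 105.99 g/mol = 0.227 g
% Na2CO3 = 0.227 / 0.260 × 100 = 87.4 %

87.4 %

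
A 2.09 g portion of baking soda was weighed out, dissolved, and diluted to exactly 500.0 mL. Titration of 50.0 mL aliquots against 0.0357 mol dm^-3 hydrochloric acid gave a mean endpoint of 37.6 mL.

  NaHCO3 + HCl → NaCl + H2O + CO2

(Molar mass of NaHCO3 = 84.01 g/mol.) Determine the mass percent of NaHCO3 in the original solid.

n(HCl) per titration = 0.0376 × 0.0357 = 1.34 × 10^-3 mol
n(NaHCO3) in each aliquot = 1.34 × 10^-3 mol (1:1 ratio)
n(NaHCO3) in the whole flask = 1.34 × 10^-3 × 500.0/50.0 = 0.0134 mol
mass of NaHCO3 = 0.0134 × 84.01 = 1.13 g
% NaHCO3 = 1.13 / 2.09 × 100 = 54.0 %

54.0 %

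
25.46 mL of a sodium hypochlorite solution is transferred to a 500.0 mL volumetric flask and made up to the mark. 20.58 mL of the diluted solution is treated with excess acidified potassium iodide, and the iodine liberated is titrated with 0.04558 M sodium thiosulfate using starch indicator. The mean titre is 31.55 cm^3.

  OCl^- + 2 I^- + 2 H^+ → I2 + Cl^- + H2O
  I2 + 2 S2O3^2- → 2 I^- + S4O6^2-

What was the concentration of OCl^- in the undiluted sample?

n(S2O3^2-) = 0.03155 × 0.04558 = 1.438 × 10^-3 mol
n(I2) = n(S2O3^2-)/2 = 7.190 × 10^-4 mol
n(OCl^-) in the aliquot = 7.190 × 10^-4 mol (1:1 ratio)
[OCl^-]_dilute = 7.190 × 10^-4 / 0.02058 = 0.03494 mol/L
[OCl^-]_original = 0.03494 × 500.0/25.46 = 0.6861 mol/L

0.6861 M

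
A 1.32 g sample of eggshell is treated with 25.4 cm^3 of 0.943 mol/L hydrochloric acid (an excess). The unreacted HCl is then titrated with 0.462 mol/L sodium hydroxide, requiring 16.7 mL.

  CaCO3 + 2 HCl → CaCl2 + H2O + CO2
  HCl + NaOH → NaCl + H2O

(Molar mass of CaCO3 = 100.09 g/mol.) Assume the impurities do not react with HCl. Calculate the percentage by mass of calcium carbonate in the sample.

61.6 %

n(HCl) added = 0.0254 × 0.943 = 0.0240 mol
n(NaOH) used in back-titration = 0.0167 × 0.462 = 7.72 × 10^-3 mol
n(HCl) left over = 7.72 × 10^-3 mol (1:1 ratio)
n(HCl) consumed by analyte = 0.0240 − 7.72 × 10^-3 = 0.0162 mol
From the 1:2 ratio, n(CaCO3) = 1/2 × 0.0162 = 8.12 × 10^-3 mol
mass of CaCO3 = 8.12 × 10^-3 × 100.09 = 0.813 g
% CaCO3 = 0.813 / 1.32 × 100 = 61.6 %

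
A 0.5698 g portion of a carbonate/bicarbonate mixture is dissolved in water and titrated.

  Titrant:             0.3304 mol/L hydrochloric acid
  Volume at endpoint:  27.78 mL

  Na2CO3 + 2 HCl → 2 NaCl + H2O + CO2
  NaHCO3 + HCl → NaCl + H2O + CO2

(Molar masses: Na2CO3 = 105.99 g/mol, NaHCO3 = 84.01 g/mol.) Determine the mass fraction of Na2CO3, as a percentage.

60.36 %

n(HCl) = 0.02778 × 0.3304 = 9.179 × 10^-3 mol
Let x = n(Na2CO3), y = n(NaHCO3).
Titrant: 2x + 1y = 9.179 × 10^-3;  mass: 105.99x + 84.01y = 0.5698
Solving, x = 3.245 × 10^-3 mol, y = 2.689 × 10^-3 mol
mass of Na2CO3 = 3.245 × 10^-3 × 105.99 = 0.3439 g
% Na2CO3 = 0.3439 / 0.5698 × 100 = 60.36 %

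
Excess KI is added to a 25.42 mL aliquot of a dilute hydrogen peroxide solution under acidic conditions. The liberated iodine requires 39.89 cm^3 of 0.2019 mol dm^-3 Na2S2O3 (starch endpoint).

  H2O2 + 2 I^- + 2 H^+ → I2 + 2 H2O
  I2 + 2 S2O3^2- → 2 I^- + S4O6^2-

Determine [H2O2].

n(S2O3^2-) = 0.03989 × 0.2019 = 8.054 × 10^-3 mol
n(I2) = n(S2O3^2-)/2 = 4.027 × 10^-3 mol
n(H2O2) in the aliquot = 4.027 × 10^-3 mol (1:1 ratio)
[H2O2] = 4.027 × 10^-3 / 0.02542 = 0.1584 mol/L

0.1584 mol/L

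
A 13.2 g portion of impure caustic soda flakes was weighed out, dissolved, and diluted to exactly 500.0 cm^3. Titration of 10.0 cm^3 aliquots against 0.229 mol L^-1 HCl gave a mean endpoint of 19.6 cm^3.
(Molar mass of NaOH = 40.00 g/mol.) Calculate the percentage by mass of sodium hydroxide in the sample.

NaOH + HCl → NaCl + H2O
n(HCl) per titration = 0.0196 × 0.229 = 4.49 × 10^-3 mol
n(NaOH) in each aliquot = 4.49 × 10^-3 mol (1:1 ratio)
n(NaOH) in the whole flask = 4.49 × 10^-3 × 500.0/10.0 = 0.224 mol
mass of NaOH = 0.224 × 40.00 = 8.98 g
% NaOH = 8.98 / 13.2 × 100 = 68.0 %

68.0 %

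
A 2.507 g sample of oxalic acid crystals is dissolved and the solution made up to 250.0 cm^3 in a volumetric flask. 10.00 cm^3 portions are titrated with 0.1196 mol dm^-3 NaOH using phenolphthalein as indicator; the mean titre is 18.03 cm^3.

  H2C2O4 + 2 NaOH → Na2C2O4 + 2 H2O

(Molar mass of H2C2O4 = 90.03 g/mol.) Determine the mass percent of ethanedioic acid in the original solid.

96.80 %

n(NaOH) per titration = 0.01803 × 0.1196 = 2.156 × 10^-3 mol
From the 1:2 ratio, n(H2C2O4) in each aliquot = 1/2 × 2.156 × 10^-3 = 1.078 × 10^-3 mol
n(H2C2O4) in the whole flask = 1.078 × 10^-3 × 250.0/10.00 = 0.02695 mol
mass of H2C2O4 = 0.02695 × 90.03 = 2.427 g
% H2C2O4 = 2.427 / 2.507 × 100 = 96.80 %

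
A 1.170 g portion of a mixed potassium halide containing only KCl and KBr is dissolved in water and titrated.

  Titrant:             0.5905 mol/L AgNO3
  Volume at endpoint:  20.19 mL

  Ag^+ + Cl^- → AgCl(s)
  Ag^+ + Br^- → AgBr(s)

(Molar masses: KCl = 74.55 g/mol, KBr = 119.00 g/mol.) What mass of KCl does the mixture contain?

n(AgNO3) = 0.02019 × 0.5905 = 0.01192 mol
Let x = n(KCl), y = n(KBr).
Titrant: 1x + 1y = 0.01192;  mass: 74.55x + 119.00y = 1.170
Solving, x = 5.596 × 10^-3 mol, y = 6.326 × 10^-3 mol
mass of KCl = 5.596 × 10^-3 × 74.55 = 0.4172 g

0.4172 g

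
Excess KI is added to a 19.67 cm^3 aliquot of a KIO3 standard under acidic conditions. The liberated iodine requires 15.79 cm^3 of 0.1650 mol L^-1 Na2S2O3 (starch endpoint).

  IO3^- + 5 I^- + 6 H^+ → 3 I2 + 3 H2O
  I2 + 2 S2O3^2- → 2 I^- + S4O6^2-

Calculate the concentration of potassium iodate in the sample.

n(S2O3^2-) = 0.01579 × 0.1650 = 2.605 × 10^-3 mol
n(I2) = n(S2O3^2-)/2 = 1.303 × 10^-3 mol
From the 1:3 ratio, n(IO3^-) in the aliquot = 1/3 × 1.303 × 10^-3 = 4.342 × 10^-4 mol
[IO3^-] = 4.342 × 10^-4 / 0.01967 = 0.02208 mol/L

0.02208 mol/L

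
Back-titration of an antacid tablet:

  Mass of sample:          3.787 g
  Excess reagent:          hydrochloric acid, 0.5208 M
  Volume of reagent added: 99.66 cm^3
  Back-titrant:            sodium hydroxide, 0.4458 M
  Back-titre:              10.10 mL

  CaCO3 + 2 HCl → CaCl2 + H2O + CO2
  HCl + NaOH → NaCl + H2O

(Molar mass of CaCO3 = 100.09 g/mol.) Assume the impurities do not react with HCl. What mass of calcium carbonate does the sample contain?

n(HCl) added = 0.09966 × 0.5208 = 0.05190 mol
n(NaOH) used in back-titration = 0.01010 × 0.4458 = 4.503 × 10^-3 mol
n(HCl) left over = 4.503 × 10^-3 mol (1:1 ratio)
n(HCl) consumed by analyte = 0.05190 − 4.503 × 10^-3 = 0.04740 mol
From the 1:2 ratio, n(CaCO3) = 1/2 × 0.04740 = 0.02370 mol
mass of CaCO3 = 0.02370 × 100.09 = 2.372 g

2.372 g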